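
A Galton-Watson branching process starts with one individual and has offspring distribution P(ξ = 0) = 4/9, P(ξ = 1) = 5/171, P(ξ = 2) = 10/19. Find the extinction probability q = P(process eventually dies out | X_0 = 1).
q = 38/45

The pgf is f(s) = 4/9 + 5/171·s + 10/19·s². The extinction probability q is the smallest fixed point of f in [0, 1]. Setting s = f(s):
  10/19·s² + (5/171 − 1)·s + 4/9 = 0
  10/19·s² − (4/9 + 10/19)·s + 4/9 = 0
which factors as (s − 1)·(10/19·s − 4/9) = 0, giving roots s = 1 and s = (4/9)/(10/19) = 38/45.
Mean offspring μ = 5/171 + 2·10/19 = 185/171 > 1 (supercritical), so q < 1. The extinction probability is the smaller root: q = (4/9)/(10/19) = 38/45.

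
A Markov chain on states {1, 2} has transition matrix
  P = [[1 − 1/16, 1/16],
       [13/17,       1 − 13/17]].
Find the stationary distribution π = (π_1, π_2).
π_1 = 208/225, π_2 = 17/225

Solve πP = π with π_1 + π_2 = 1. From πP = π: π_1 · (1 − 1/16) + π_2 · 13/17 = π_1 ⇒ π_2 · 13/17 = π_1 · 1/16 ⇒ π_2/π_1 = (1/16)/(13/17) = 17/208. Together with π_1 + π_2 = 1:
  π_1 = (13/17)/(1/16 + 13/17) = (13/17)/(225/272) = 208/225,
  π_2 = (1/16)/(1/16 + 13/17) = (1/16)/(225/272) = 17/225.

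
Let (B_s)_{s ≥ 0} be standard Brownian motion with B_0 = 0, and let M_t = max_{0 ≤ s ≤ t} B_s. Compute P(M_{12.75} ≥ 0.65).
P(M_{12.75} ≥ 0.65) = 2·P(B_{12.75} ≥ 0.65) = 2(1 − Φ(0.65/√12.75)) ≈ 0.8556

By the reflection principle for Brownian motion, P(M_t ≥ a) = 2 · P(B_t ≥ a) for a ≥ 0. Since B_t ~ N(0, t), P(B_t ≥ 0.65) = 1 − Φ(0.65/√t) = 1 − Φ(0.65/√12.75) = 1 − Φ(0.1820). So
  P(M_{12.75} ≥ 0.65) = 2(1 − Φ(0.1820)) ≈ 0.8556.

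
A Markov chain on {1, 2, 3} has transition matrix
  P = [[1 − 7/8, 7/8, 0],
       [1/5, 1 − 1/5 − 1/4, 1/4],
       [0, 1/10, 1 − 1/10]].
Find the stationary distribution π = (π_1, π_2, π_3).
π = (16/261, 70/261, 175/261)

This is a birth-death chain on three states, which satisfies detailed balance: π_1 · P_{12} = π_2 · P_{21} and π_2 · P_{23} = π_3 · P_{32}.
From π_1 · 7/8 = π_2 · 1/5: π_2/π_1 = (7/8)/(1/5) = 35/8.
From π_2 · 1/4 = π_3 · 1/10: π_3/π_2 = (1/4)/(1/10) = 5/2.
Take π_1 proportional to 1; then unnormalized π = (1, 35/8, 175/16). Normalize by dividing by the sum 261/16:
  π = (16/261, 70/261, 175/261).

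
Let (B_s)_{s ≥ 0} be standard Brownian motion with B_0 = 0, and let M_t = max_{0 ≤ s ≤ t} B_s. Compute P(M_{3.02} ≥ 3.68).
P(M_{3.02} ≥ 3.68) = 2·P(B_{3.02} ≥ 3.68) = 2(1 − Φ(3.68/√3.02)) ≈ 0.0342

By the reflection principle for Brownian motion, P(M_t ≥ a) = 2 · P(B_t ≥ a) for a ≥ 0. Since B_t ~ N(0, t), P(B_t ≥ 3.68) = 1 − Φ(3.68/√t) = 1 − Φ(3.68/√3.02) = 1 − Φ(2.1176). So
  P(M_{3.02} ≥ 3.68) = 2(1 − Φ(2.1176)) ≈ 0.0342.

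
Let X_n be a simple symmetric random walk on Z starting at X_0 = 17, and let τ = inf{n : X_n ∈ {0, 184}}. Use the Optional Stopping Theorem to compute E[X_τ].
E[X_τ] = 17

X_n is a martingale and τ is a bounded-mean stopping time (indeed τ is finite a.s. with bounded expectation since the walk is in a bounded region). By the OST, E[X_τ] = E[X_0] = 17. Equivalently: E[X_τ] = 184 · P(hit 184 first) + 0 · P(hit 0 first) = 184 · (17/184) = 17.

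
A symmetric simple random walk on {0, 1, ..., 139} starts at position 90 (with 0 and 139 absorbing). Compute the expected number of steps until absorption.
E[τ | X_0 = 90] = 4410

Let v_k = E[τ | X_0 = k]. Boundary: v_0 = v_139 = 0. Recurrence: v_k = 1 + (v_{k-1} + v_{k+1})/2 for 1 ≤ k ≤ 138. The particular solution to v_k − (v_{k-1} + v_{k+1})/2 = 1 is v_k = −k^2. Adding homogeneous solution A + B k and matching boundaries gives v_k = k (139 − k). Substituting k = 90: v_90 = 90 · 49 = 4410.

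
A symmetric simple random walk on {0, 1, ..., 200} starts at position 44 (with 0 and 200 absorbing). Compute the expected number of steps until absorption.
E[τ | X_0 = 44] = 6864

Let v_k = E[τ | X_0 = k]. Boundary: v_0 = v_200 = 0. Recurrence: v_k = 1 + (v_{k-1} + v_{k+1})/2 for 1 ≤ k ≤ 199. The particular solution to v_k − (v_{k-1} + v_{k+1})/2 = 1 is v_k = −k^2. Adding homogeneous solution A + B k and matching boundaries gives v_k = k (200 − k). Substituting k = 44: v_44 = 44 · 156 = 6864.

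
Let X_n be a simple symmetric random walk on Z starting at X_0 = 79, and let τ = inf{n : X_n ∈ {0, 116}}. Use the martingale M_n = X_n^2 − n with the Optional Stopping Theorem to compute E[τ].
E[τ] = 2923

M_n = X_n^2 − n is a martingale (since E[X_{n+1}^2 | F_n] = X_n^2 + 1). By OST (τ has finite mean in a bounded region), E[M_τ] = E[M_0] = X_0^2 − 0 = 79^2 = 6241. Also E[M_τ] = E[X_τ^2] − E[τ]. The walk exits at 0 or 116, with P(hit 116 first) = 79/116, so E[X_τ^2] = 116^2 · 79/116 + 0 = 9164. Thus E[τ] = E[X_τ^2] − E[M_τ] = 9164 − 6241 = 2923 = 79(116 − 79) = 2923.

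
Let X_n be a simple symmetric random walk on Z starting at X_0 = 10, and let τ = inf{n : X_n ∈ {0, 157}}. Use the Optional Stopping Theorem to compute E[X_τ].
E[X_τ] = 10

X_n is a martingale and τ is a bounded-mean stopping time (indeed τ is finite a.s. with bounded expectation since the walk is in a bounded region). By the OST, E[X_τ] = E[X_0] = 10. Equivalently: E[X_τ] = 157 · P(hit 157 first) + 0 · P(hit 0 first) = 157 · (10/157) = 10.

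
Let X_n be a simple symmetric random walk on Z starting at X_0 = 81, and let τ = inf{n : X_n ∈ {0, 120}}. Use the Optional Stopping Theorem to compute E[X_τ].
E[X_τ] = 81

X_n is a martingale and τ is a bounded-mean stopping time (indeed τ is finite a.s. with bounded expectation since the walk is in a bounded region). By the OST, E[X_τ] = E[X_0] = 81. Equivalently: E[X_τ] = 120 · P(hit 120 first) + 0 · P(hit 0 first) = 120 · (81/120) = 81.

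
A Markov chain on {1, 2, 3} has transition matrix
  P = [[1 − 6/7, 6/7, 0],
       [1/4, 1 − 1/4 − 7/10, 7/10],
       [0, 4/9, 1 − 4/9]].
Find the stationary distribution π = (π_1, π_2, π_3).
π = (35/344, 15/43, 189/344)

This is a birth-death chain on three states, which satisfies detailed balance: π_1 · P_{12} = π_2 · P_{21} and π_2 · P_{23} = π_3 · P_{32}.
From π_1 · 6/7 = π_2 · 1/4: π_2/π_1 = (6/7)/(1/4) = 24/7.
From π_2 · 7/10 = π_3 · 4/9: π_3/π_2 = (7/10)/(4/9) = 63/40.
Take π_1 proportional to 1; then unnormalized π = (1, 24/7, 27/5). Normalize by dividing by the sum 344/35:
  π = (35/344, 15/43, 189/344).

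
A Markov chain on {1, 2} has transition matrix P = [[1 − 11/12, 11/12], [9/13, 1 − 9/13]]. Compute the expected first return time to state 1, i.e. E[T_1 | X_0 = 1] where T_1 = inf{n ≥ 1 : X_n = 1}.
E[T_1 | X_0 = 1] = 1/π_1 = 251/108

For an irreducible recurrent Markov chain with stationary distribution π, E[T_i | X_0 = i] = 1/π_i (Kac's formula). Here π_1 = (9/13)/(11/12 + 9/13) = (9/13)/(251/156) = 108/251, so E[T_1 | X_0 = 1] = 1/π_1 = (11/12 + 9/13)/(9/13) = (251/156)/(9/13) = 251/108.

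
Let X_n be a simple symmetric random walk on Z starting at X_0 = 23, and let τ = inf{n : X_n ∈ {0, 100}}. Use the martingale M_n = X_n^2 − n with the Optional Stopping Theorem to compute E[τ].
E[τ] = 1771

M_n = X_n^2 − n is a martingale (since E[X_{n+1}^2 | F_n] = X_n^2 + 1). By OST (τ has finite mean in a bounded region), E[M_τ] = E[M_0] = X_0^2 − 0 = 23^2 = 529. Also E[M_τ] = E[X_τ^2] − E[τ]. The walk exits at 0 or 100, with P(hit 100 first) = 23/100, so E[X_τ^2] = 100^2 · 23/100 + 0 = 2300. Thus E[τ] = E[X_τ^2] − E[M_τ] = 2300 − 529 = 1771 = 23(100 − 23) = 1771.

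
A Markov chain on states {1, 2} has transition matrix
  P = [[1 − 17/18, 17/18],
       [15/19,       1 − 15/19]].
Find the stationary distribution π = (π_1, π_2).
π_1 = 270/593, π_2 = 323/593

Solve πP = π with π_1 + π_2 = 1. From πP = π: π_1 · (1 − 17/18) + π_2 · 15/19 = π_1 ⇒ π_2 · 15/19 = π_1 · 17/18 ⇒ π_2/π_1 = (17/18)/(15/19) = 323/270. Together with π_1 + π_2 = 1:
  π_1 = (15/19)/(17/18 + 15/19) = (15/19)/(593/342) = 270/593,
  π_2 = (17/18)/(17/18 + 15/19) = (17/18)/(593/342) = 323/593.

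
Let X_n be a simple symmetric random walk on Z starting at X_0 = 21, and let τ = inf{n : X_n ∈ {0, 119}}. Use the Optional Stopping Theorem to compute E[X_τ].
E[X_τ] = 21

X_n is a martingale and τ is a bounded-mean stopping time (indeed τ is finite a.s. with bounded expectation since the walk is in a bounded region). By the OST, E[X_τ] = E[X_0] = 21. Equivalently: E[X_τ] = 119 · P(hit 119 first) + 0 · P(hit 0 first) = 119 · (21/119) = 21.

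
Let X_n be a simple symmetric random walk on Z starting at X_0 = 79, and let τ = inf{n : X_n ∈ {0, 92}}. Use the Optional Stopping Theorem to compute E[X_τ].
E[X_τ] = 79

X_n is a martingale and τ is a bounded-mean stopping time (indeed τ is finite a.s. with bounded expectation since the walk is in a bounded region). By the OST, E[X_τ] = E[X_0] = 79. Equivalently: E[X_τ] = 92 · P(hit 92 first) + 0 · P(hit 0 first) = 92 · (79/92) = 79.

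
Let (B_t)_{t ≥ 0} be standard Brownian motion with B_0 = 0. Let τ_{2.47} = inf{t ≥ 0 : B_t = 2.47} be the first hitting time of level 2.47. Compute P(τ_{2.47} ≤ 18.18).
P(τ_{2.47} ≤ 18.18) = 2(1 − Φ(2.47/√18.18)) = 2(1 − Φ(0.5793)) ≈ 0.5624

By the reflection principle for standard BM, P(τ_b ≤ t) = 2 · P(B_t ≥ b). Since B_t ~ N(0, t), P(B_t ≥ 2.47) = 1 − Φ(2.47/√t) = 1 − Φ(2.47/√18.18) = 1 − Φ(0.5793) ≈ 0.28119. Doubling: P(τ_{2.47} ≤ 18.18) ≈ 2 · 0.28119 = 0.56238 ≈ 0.5624.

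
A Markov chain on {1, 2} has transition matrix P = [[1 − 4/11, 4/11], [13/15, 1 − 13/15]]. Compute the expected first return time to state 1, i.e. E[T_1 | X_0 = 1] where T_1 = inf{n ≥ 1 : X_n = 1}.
E[T_1 | X_0 = 1] = 1/π_1 = 203/143

For an irreducible recurrent Markov chain with stationary distribution π, E[T_i | X_0 = i] = 1/π_i (Kac's formula). Here π_1 = (13/15)/(4/11 + 13/15) = (13/15)/(203/165) = 143/203, so E[T_1 | X_0 = 1] = 1/π_1 = (4/11 + 13/15)/(13/15) = (203/165)/(13/15) = 203/143.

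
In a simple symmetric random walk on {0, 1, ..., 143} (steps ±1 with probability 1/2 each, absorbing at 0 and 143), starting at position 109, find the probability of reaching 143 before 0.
P(hit 143 before 0) = 109/143

Let u_k = P(hit 143 before 0 | start at k). Then u_0 = 0, u_143 = 1, and u_k = u_{k-1}/2 + u_{k+1}/2 for 1 ≤ k ≤ 142. This harmonic recurrence is solved by u_k = k/143, giving u_109 = 109/143.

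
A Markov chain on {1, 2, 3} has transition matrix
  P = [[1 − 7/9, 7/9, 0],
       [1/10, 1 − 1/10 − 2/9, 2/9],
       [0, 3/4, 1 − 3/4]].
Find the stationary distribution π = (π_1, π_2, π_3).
π = (243/2693, 1890/2693, 560/2693)

This is a birth-death chain on three states, which satisfies detailed balance: π_1 · P_{12} = π_2 · P_{21} and π_2 · P_{23} = π_3 · P_{32}.
From π_1 · 7/9 = π_2 · 1/10: π_2/π_1 = (7/9)/(1/10) = 70/9.
From π_2 · 2/9 = π_3 · 3/4: π_3/π_2 = (2/9)/(3/4) = 8/27.
Take π_1 proportional to 1; then unnormalized π = (1, 70/9, 560/243). Normalize by dividing by the sum 2693/243:
  π = (243/2693, 1890/2693, 560/2693).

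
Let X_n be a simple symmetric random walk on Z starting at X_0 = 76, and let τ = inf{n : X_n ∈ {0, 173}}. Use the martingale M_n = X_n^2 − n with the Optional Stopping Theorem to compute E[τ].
E[τ] = 7372

M_n = X_n^2 − n is a martingale (since E[X_{n+1}^2 | F_n] = X_n^2 + 1). By OST (τ has finite mean in a bounded region), E[M_τ] = E[M_0] = X_0^2 − 0 = 76^2 = 5776. Also E[M_τ] = E[X_τ^2] − E[τ]. The walk exits at 0 or 173, with P(hit 173 first) = 76/173, so E[X_τ^2] = 173^2 · 76/173 + 0 = 13148. Thus E[τ] = E[X_τ^2] − E[M_τ] = 13148 − 5776 = 7372 = 76(173 − 76) = 7372.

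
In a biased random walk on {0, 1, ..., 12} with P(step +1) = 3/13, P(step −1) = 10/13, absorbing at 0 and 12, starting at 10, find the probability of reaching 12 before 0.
P(hit 12 before 0) = (1 − (10/3)^10) / (1 − (10/3)^12) = 989005149/10989005149

Let u_k denote P(reach 12 before 0 | start at k). Boundary: u_0 = 0, u_12 = 1. Recurrence: u_k = 3/13·u_{k+1} + 10/13·u_{k-1} for 1 ≤ k ≤ 11. Try u_k = A + B·r^k with r = q/p = (10/13)/(3/13) = 10/3. Substitution satisfies the recurrence; boundary conditions give:
  u_k = (1 − r^k) / (1 − r^N) = (1 − (10/3)^10) / (1 − (10/3)^12) = 989005149/10989005149.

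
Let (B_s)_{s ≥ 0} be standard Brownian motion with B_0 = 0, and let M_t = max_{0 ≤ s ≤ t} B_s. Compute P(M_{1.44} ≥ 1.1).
P(M_{1.44} ≥ 1.1) = 2·P(B_{1.44} ≥ 1.1) = 2(1 − Φ(1.1/√1.44)) ≈ 0.3593

By the reflection principle for Brownian motion, P(M_t ≥ a) = 2 · P(B_t ≥ a) for a ≥ 0. Since B_t ~ N(0, t), P(B_t ≥ 1.1) = 1 − Φ(1.1/√t) = 1 − Φ(1.1/√1.44) = 1 − Φ(0.9167). So
  P(M_{1.44} ≥ 1.1) = 2(1 − Φ(0.9167)) ≈ 0.3593.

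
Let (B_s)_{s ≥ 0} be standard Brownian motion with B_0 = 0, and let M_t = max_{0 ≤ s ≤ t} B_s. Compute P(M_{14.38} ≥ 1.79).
P(M_{14.38} ≥ 1.79) = 2·P(B_{14.38} ≥ 1.79) = 2(1 − Φ(1.79/√14.38)) ≈ 0.6369

By the reflection principle for Brownian motion, P(M_t ≥ a) = 2 · P(B_t ≥ a) for a ≥ 0. Since B_t ~ N(0, t), P(B_t ≥ 1.79) = 1 − Φ(1.79/√t) = 1 − Φ(1.79/√14.38) = 1 − Φ(0.4720). So
  P(M_{14.38} ≥ 1.79) = 2(1 − Φ(0.4720)) ≈ 0.6369.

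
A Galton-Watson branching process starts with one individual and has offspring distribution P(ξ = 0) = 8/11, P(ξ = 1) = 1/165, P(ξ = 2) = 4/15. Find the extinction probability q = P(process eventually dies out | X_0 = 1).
q = 1

Mean offspring μ = 0·8/11 + 1·1/165 + 2·4/15 = 89/165 ≤ 1. For μ ≤ 1 with offspring not concentrated at 1, the Galton-Watson process goes extinct almost surely, so q = 1.
(Algebraic check: The pgf is f(s) = 8/11 + 1/165·s + 4/15·s². The extinction probability q is the smallest fixed point of f in [0, 1]. Setting s = f(s):
  4/15·s² + (1/165 − 1)·s + 8/11 = 0
  4/15·s² − (8/11 + 4/15)·s + 8/11 = 0
which factors as (s − 1)·(4/15·s − 8/11) = 0, giving roots s = 1 and s = (8/11)/(4/15) = 30/11. Since 30/11 ≥ 1, the smallest root in [0, 1] is s = 1.)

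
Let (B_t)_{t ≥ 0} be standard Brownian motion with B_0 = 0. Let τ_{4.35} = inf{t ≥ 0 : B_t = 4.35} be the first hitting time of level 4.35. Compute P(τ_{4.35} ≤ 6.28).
P(τ_{4.35} ≤ 6.28) = 2(1 − Φ(4.35/√6.28)) = 2(1 − Φ(1.7358)) ≈ 0.0826

By the reflection principle for standard BM, P(τ_b ≤ t) = 2 · P(B_t ≥ b). Since B_t ~ N(0, t), P(B_t ≥ 4.35) = 1 − Φ(4.35/√t) = 1 − Φ(4.35/√6.28) = 1 − Φ(1.7358) ≈ 0.04130. Doubling: P(τ_{4.35} ≤ 6.28) ≈ 2 · 0.04130 = 0.08260 ≈ 0.0826.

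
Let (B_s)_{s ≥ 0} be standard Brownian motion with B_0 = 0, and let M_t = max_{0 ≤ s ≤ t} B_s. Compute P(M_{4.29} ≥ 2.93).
P(M_{4.29} ≥ 2.93) = 2·P(B_{4.29} ≥ 2.93) = 2(1 − Φ(2.93/√4.29)) ≈ 0.1572

By the reflection principle for Brownian motion, P(M_t ≥ a) = 2 · P(B_t ≥ a) for a ≥ 0. Since B_t ~ N(0, t), P(B_t ≥ 2.93) = 1 − Φ(2.93/√t) = 1 − Φ(2.93/√4.29) = 1 − Φ(1.4146). So
  P(M_{4.29} ≥ 2.93) = 2(1 − Φ(1.4146)) ≈ 0.1572.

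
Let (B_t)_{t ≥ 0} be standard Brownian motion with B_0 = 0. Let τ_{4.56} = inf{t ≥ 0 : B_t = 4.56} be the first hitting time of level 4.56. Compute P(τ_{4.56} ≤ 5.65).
P(τ_{4.56} ≤ 5.65) = 2(1 − Φ(4.56/√5.65)) = 2(1 − Φ(1.9184)) ≈ 0.0551

By the reflection principle for standard BM, P(τ_b ≤ t) = 2 · P(B_t ≥ b). Since B_t ~ N(0, t), P(B_t ≥ 4.56) = 1 − Φ(4.56/√t) = 1 − Φ(4.56/√5.65) = 1 − Φ(1.9184) ≈ 0.02753. Doubling: P(τ_{4.56} ≤ 5.65) ≈ 2 · 0.02753 = 0.05506 ≈ 0.0551.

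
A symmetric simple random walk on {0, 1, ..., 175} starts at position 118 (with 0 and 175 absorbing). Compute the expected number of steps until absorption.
E[τ | X_0 = 118] = 6726

Let v_k = E[τ | X_0 = k]. Boundary: v_0 = v_175 = 0. Recurrence: v_k = 1 + (v_{k-1} + v_{k+1})/2 for 1 ≤ k ≤ 174. The particular solution to v_k − (v_{k-1} + v_{k+1})/2 = 1 is v_k = −k^2. Adding homogeneous solution A + B k and matching boundaries gives v_k = k (175 − k). Substituting k = 118: v_118 = 118 · 57 = 6726.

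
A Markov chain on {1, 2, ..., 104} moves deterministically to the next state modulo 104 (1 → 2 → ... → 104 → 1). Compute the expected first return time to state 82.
E[T_82 | X_0 = 82] = 104

The chain cycles deterministically, so starting at state 82 it returns in exactly 104 steps. Equivalently, the stationary distribution is uniform π_j = 1/104 for every state j, so by Kac's formula E[T_82] = 1/π_82 = 104.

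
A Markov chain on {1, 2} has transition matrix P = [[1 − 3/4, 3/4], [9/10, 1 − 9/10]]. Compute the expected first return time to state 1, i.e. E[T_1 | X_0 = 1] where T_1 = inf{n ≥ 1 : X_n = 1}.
E[T_1 | X_0 = 1] = 1/π_1 = 11/6

For an irreducible recurrent Markov chain with stationary distribution π, E[T_i | X_0 = i] = 1/π_i (Kac's formula). Here π_1 = (9/10)/(3/4 + 9/10) = (9/10)/(33/20) = 6/11, so E[T_1 | X_0 = 1] = 1/π_1 = (3/4 + 9/10)/(9/10) = (33/20)/(9/10) = 11/6.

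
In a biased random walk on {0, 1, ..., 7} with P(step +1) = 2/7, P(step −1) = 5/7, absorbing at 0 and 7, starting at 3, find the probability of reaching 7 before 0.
P(hit 7 before 0) = (1 − (5/2)^3) / (1 − (5/2)^7) = 624/25999

Let u_k denote P(reach 7 before 0 | start at k). Boundary: u_0 = 0, u_7 = 1. Recurrence: u_k = 2/7·u_{k+1} + 5/7·u_{k-1} for 1 ≤ k ≤ 6. Try u_k = A + B·r^k with r = q/p = (5/7)/(2/7) = 5/2. Substitution satisfies the recurrence; boundary conditions give:
  u_k = (1 − r^k) / (1 − r^N) = (1 − (5/2)^3) / (1 − (5/2)^7) = 624/25999.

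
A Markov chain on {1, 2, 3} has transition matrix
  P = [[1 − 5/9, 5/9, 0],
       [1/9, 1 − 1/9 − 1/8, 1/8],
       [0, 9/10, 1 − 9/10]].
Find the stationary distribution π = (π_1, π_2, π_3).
π = (36/241, 180/241, 25/241)

This is a birth-death chain on three states, which satisfies detailed balance: π_1 · P_{12} = π_2 · P_{21} and π_2 · P_{23} = π_3 · P_{32}.
From π_1 · 5/9 = π_2 · 1/9: π_2/π_1 = (5/9)/(1/9) = 5.
From π_2 · 1/8 = π_3 · 9/10: π_3/π_2 = (1/8)/(9/10) = 5/36.
Take π_1 proportional to 1; then unnormalized π = (1, 5, 25/36). Normalize by dividing by the sum 241/36:
  π = (36/241, 180/241, 25/241).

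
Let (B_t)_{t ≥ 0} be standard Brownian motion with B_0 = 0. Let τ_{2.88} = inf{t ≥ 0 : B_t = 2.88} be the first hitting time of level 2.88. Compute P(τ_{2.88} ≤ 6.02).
P(τ_{2.88} ≤ 6.02) = 2(1 − Φ(2.88/√6.02)) = 2(1 − Φ(1.1738)) ≈ 0.2405

By the reflection principle for standard BM, P(τ_b ≤ t) = 2 · P(B_t ≥ b). Since B_t ~ N(0, t), P(B_t ≥ 2.88) = 1 − Φ(2.88/√t) = 1 − Φ(2.88/√6.02) = 1 − Φ(1.1738) ≈ 0.12024. Doubling: P(τ_{2.88} ≤ 6.02) ≈ 2 · 0.12024 = 0.24048 ≈ 0.2405.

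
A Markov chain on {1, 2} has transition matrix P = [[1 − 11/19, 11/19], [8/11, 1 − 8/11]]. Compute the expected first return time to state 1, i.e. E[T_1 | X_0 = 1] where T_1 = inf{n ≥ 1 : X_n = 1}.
E[T_1 | X_0 = 1] = 1/π_1 = 273/152

For an irreducible recurrent Markov chain with stationary distribution π, E[T_i | X_0 = i] = 1/π_i (Kac's formula). Here π_1 = (8/11)/(11/19 + 8/11) = (8/11)/(273/209) = 152/273, so E[T_1 | X_0 = 1] = 1/π_1 = (11/19 + 8/11)/(8/11) = (273/209)/(8/11) = 273/152.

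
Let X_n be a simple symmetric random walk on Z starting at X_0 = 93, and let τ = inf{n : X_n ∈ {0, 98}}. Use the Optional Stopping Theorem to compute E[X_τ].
E[X_τ] = 93

X_n is a martingale and τ is a bounded-mean stopping time (indeed τ is finite a.s. with bounded expectation since the walk is in a bounded region). By the OST, E[X_τ] = E[X_0] = 93. Equivalently: E[X_τ] = 98 · P(hit 98 first) + 0 · P(hit 0 first) = 98 · (93/98) = 93.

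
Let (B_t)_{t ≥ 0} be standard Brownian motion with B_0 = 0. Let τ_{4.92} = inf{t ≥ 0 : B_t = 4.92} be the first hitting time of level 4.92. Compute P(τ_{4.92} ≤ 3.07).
P(τ_{4.92} ≤ 3.07) = 2(1 − Φ(4.92/√3.07)) = 2(1 − Φ(2.8080)) ≈ 0.0050

By the reflection principle for standard BM, P(τ_b ≤ t) = 2 · P(B_t ≥ b). Since B_t ~ N(0, t), P(B_t ≥ 4.92) = 1 − Φ(4.92/√t) = 1 − Φ(4.92/√3.07) = 1 − Φ(2.8080) ≈ 0.00249. Doubling: P(τ_{4.92} ≤ 3.07) ≈ 2 · 0.00249 = 0.00498 ≈ 0.0050.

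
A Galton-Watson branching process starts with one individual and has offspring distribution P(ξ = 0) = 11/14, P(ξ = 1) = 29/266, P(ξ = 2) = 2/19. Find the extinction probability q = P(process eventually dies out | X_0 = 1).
q = 1

Mean offspring μ = 0·11/14 + 1·29/266 + 2·2/19 = 85/266 ≤ 1. For μ ≤ 1 with offspring not concentrated at 1, the Galton-Watson process goes extinct almost surely, so q = 1.
(Algebraic check: The pgf is f(s) = 11/14 + 29/266·s + 2/19·s². The extinction probability q is the smallest fixed point of f in [0, 1]. Setting s = f(s):
  2/19·s² + (29/266 − 1)·s + 11/14 = 0
  2/19·s² − (11/14 + 2/19)·s + 11/14 = 0
which factors as (s − 1)·(2/19·s − 11/14) = 0, giving roots s = 1 and s = (11/14)/(2/19) = 209/28. Since 209/28 ≥ 1, the smallest root in [0, 1] is s = 1.)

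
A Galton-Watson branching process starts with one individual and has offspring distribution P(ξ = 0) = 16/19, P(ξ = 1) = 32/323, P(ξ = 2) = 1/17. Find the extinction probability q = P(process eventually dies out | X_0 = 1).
q = 1

Mean offspring μ = 0·16/19 + 1·32/323 + 2·1/17 = 70/323 ≤ 1. For μ ≤ 1 with offspring not concentrated at 1, the Galton-Watson process goes extinct almost surely, so q = 1.
(Algebraic check: The pgf is f(s) = 16/19 + 32/323·s + 1/17·s². The extinction probability q is the smallest fixed point of f in [0, 1]. Setting s = f(s):
  1/17·s² + (32/323 − 1)·s + 16/19 = 0
  1/17·s² − (16/19 + 1/17)·s + 16/19 = 0
which factors as (s − 1)·(1/17·s − 16/19) = 0, giving roots s = 1 and s = (16/19)/(1/17) = 272/19. Since 272/19 ≥ 1, the smallest root in [0, 1] is s = 1.)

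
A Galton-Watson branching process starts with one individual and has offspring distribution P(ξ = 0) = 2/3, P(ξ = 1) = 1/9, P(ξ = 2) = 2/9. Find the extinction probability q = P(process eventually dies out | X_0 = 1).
q = 1

Mean offspring μ = 0·2/3 + 1·1/9 + 2·2/9 = 5/9 ≤ 1. For μ ≤ 1 with offspring not concentrated at 1, the Galton-Watson process goes extinct almost surely, so q = 1.
(Algebraic check: The pgf is f(s) = 2/3 + 1/9·s + 2/9·s². The extinction probability q is the smallest fixed point of f in [0, 1]. Setting s = f(s):
  2/9·s² + (1/9 − 1)·s + 2/3 = 0
  2/9·s² − (2/3 + 2/9)·s + 2/3 = 0
which factors as (s − 1)·(2/9·s − 2/3) = 0, giving roots s = 1 and s = (2/3)/(2/9) = 3. Since 3 ≥ 1, the smallest root in [0, 1] is s = 1.)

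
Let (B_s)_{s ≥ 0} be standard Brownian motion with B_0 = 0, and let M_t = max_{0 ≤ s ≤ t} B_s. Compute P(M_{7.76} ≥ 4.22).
P(M_{7.76} ≥ 4.22) = 2·P(B_{7.76} ≥ 4.22) = 2(1 − Φ(4.22/√7.76)) ≈ 0.1298

By the reflection principle for Brownian motion, P(M_t ≥ a) = 2 · P(B_t ≥ a) for a ≥ 0. Since B_t ~ N(0, t), P(B_t ≥ 4.22) = 1 − Φ(4.22/√t) = 1 − Φ(4.22/√7.76) = 1 − Φ(1.5149). So
  P(M_{7.76} ≥ 4.22) = 2(1 − Φ(1.5149)) ≈ 0.1298.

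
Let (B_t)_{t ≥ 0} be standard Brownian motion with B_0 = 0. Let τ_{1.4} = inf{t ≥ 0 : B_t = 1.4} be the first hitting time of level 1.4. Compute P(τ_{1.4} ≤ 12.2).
P(τ_{1.4} ≤ 12.2) = 2(1 − Φ(1.4/√12.2)) = 2(1 − Φ(0.4008)) ≈ 0.6886

By the reflection principle for standard BM, P(τ_b ≤ t) = 2 · P(B_t ≥ b). Since B_t ~ N(0, t), P(B_t ≥ 1.4) = 1 − Φ(1.4/√t) = 1 − Φ(1.4/√12.2) = 1 − Φ(0.4008) ≈ 0.34428. Doubling: P(τ_{1.4} ≤ 12.2) ≈ 2 · 0.34428 = 0.68856 ≈ 0.6886.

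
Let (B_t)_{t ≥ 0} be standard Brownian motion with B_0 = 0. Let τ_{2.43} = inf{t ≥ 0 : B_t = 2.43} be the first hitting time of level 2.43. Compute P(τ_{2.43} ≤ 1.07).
P(τ_{2.43} ≤ 1.07) = 2(1 − Φ(2.43/√1.07)) = 2(1 − Φ(2.3492)) ≈ 0.0188

By the reflection principle for standard BM, P(τ_b ≤ t) = 2 · P(B_t ≥ b). Since B_t ~ N(0, t), P(B_t ≥ 2.43) = 1 − Φ(2.43/√t) = 1 − Φ(2.43/√1.07) = 1 − Φ(2.3492) ≈ 0.00941. Doubling: P(τ_{2.43} ≤ 1.07) ≈ 2 · 0.00941 = 0.01882 ≈ 0.0188.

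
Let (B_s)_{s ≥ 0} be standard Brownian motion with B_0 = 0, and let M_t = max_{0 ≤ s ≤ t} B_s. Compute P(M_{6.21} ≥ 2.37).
P(M_{6.21} ≥ 2.37) = 2·P(B_{6.21} ≥ 2.37) = 2(1 − Φ(2.37/√6.21)) ≈ 0.3416

By the reflection principle for Brownian motion, P(M_t ≥ a) = 2 · P(B_t ≥ a) for a ≥ 0. Since B_t ~ N(0, t), P(B_t ≥ 2.37) = 1 − Φ(2.37/√t) = 1 − Φ(2.37/√6.21) = 1 − Φ(0.9510). So
  P(M_{6.21} ≥ 2.37) = 2(1 − Φ(0.9510)) ≈ 0.3416.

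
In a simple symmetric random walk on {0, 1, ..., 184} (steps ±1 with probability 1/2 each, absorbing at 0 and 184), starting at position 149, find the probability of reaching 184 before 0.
P(hit 184 before 0) = 149/184

Let u_k = P(hit 184 before 0 | start at k). Then u_0 = 0, u_184 = 1, and u_k = u_{k-1}/2 + u_{k+1}/2 for 1 ≤ k ≤ 183. This harmonic recurrence is solved by u_k = k/184, giving u_149 = 149/184.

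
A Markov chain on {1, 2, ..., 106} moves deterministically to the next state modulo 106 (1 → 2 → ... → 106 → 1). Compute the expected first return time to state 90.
E[T_90 | X_0 = 90] = 106

The chain cycles deterministically, so starting at state 90 it returns in exactly 106 steps. Equivalently, the stationary distribution is uniform π_j = 1/106 for every state j, so by Kac's formula E[T_90] = 1/π_90 = 106.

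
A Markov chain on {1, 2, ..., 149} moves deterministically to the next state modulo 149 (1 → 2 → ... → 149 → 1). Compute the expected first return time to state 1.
E[T_1 | X_0 = 1] = 149

The chain cycles deterministically, so starting at state 1 it returns in exactly 149 steps. Equivalently, the stationary distribution is uniform π_j = 1/149 for every state j, so by Kac's formula E[T_1] = 1/π_1 = 149.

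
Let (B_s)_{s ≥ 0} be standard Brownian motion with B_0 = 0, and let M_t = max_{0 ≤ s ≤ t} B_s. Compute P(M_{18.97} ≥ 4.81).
P(M_{18.97} ≥ 4.81) = 2·P(B_{18.97} ≥ 4.81) = 2(1 − Φ(4.81/√18.97)) ≈ 0.2694

By the reflection principle for Brownian motion, P(M_t ≥ a) = 2 · P(B_t ≥ a) for a ≥ 0. Since B_t ~ N(0, t), P(B_t ≥ 4.81) = 1 − Φ(4.81/√t) = 1 − Φ(4.81/√18.97) = 1 − Φ(1.1044). So
  P(M_{18.97} ≥ 4.81) = 2(1 − Φ(1.1044)) ≈ 0.2694.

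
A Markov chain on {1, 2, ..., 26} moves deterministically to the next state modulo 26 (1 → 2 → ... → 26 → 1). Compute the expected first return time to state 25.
E[T_25 | X_0 = 25] = 26

The chain cycles deterministically, so starting at state 25 it returns in exactly 26 steps. Equivalently, the stationary distribution is uniform π_j = 1/26 for every state j, so by Kac's formula E[T_25] = 1/π_25 = 26.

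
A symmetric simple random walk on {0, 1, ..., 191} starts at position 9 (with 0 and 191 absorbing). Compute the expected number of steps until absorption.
E[τ | X_0 = 9] = 1638

Let v_k = E[τ | X_0 = k]. Boundary: v_0 = v_191 = 0. Recurrence: v_k = 1 + (v_{k-1} + v_{k+1})/2 for 1 ≤ k ≤ 190. The particular solution to v_k − (v_{k-1} + v_{k+1})/2 = 1 is v_k = −k^2. Adding homogeneous solution A + B k and matching boundaries gives v_k = k (191 − k). Substituting k = 9: v_9 = 9 · 182 = 1638.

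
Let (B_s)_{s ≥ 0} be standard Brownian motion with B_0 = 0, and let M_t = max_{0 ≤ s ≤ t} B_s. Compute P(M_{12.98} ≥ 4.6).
P(M_{12.98} ≥ 4.6) = 2·P(B_{12.98} ≥ 4.6) = 2(1 − Φ(4.6/√12.98)) ≈ 0.2017

By the reflection principle for Brownian motion, P(M_t ≥ a) = 2 · P(B_t ≥ a) for a ≥ 0. Since B_t ~ N(0, t), P(B_t ≥ 4.6) = 1 − Φ(4.6/√t) = 1 − Φ(4.6/√12.98) = 1 − Φ(1.2768). So
  P(M_{12.98} ≥ 4.6) = 2(1 − Φ(1.2768)) ≈ 0.2017.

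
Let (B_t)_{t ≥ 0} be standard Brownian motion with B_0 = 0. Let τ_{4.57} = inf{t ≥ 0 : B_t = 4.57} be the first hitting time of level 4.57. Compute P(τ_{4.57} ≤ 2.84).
P(τ_{4.57} ≤ 2.84) = 2(1 − Φ(4.57/√2.84)) = 2(1 − Φ(2.7118)) ≈ 0.0067

By the reflection principle for standard BM, P(τ_b ≤ t) = 2 · P(B_t ≥ b). Since B_t ~ N(0, t), P(B_t ≥ 4.57) = 1 − Φ(4.57/√t) = 1 − Φ(4.57/√2.84) = 1 − Φ(2.7118) ≈ 0.00335. Doubling: P(τ_{4.57} ≤ 2.84) ≈ 2 · 0.00335 = 0.00670 ≈ 0.0067.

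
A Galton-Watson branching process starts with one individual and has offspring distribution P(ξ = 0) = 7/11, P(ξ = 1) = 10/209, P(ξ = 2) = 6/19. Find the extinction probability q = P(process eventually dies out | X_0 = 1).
q = 1

Mean offspring μ = 0·7/11 + 1·10/209 + 2·6/19 = 142/209 ≤ 1. For μ ≤ 1 with offspring not concentrated at 1, the Galton-Watson process goes extinct almost surely, so q = 1.
(Algebraic check: The pgf is f(s) = 7/11 + 10/209·s + 6/19·s². The extinction probability q is the smallest fixed point of f in [0, 1]. Setting s = f(s):
  6/19·s² + (10/209 − 1)·s + 7/11 = 0
  6/19·s² − (7/11 + 6/19)·s + 7/11 = 0
which factors as (s − 1)·(6/19·s − 7/11) = 0, giving roots s = 1 and s = (7/11)/(6/19) = 133/66. Since 133/66 ≥ 1, the smallest root in [0, 1] is s = 1.)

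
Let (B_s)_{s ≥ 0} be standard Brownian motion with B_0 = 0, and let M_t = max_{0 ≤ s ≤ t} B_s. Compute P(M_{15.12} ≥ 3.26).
P(M_{15.12} ≥ 3.26) = 2·P(B_{15.12} ≥ 3.26) = 2(1 − Φ(3.26/√15.12)) ≈ 0.4018

By the reflection principle for Brownian motion, P(M_t ≥ a) = 2 · P(B_t ≥ a) for a ≥ 0. Since B_t ~ N(0, t), P(B_t ≥ 3.26) = 1 − Φ(3.26/√t) = 1 − Φ(3.26/√15.12) = 1 − Φ(0.8384). So
  P(M_{15.12} ≥ 3.26) = 2(1 − Φ(0.8384)) ≈ 0.4018.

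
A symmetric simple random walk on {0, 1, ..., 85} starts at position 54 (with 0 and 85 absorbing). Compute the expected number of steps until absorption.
E[τ | X_0 = 54] = 1674

Let v_k = E[τ | X_0 = k]. Boundary: v_0 = v_85 = 0. Recurrence: v_k = 1 + (v_{k-1} + v_{k+1})/2 for 1 ≤ k ≤ 84. The particular solution to v_k − (v_{k-1} + v_{k+1})/2 = 1 is v_k = −k^2. Adding homogeneous solution A + B k and matching boundaries gives v_k = k (85 − k). Substituting k = 54: v_54 = 54 · 31 = 1674.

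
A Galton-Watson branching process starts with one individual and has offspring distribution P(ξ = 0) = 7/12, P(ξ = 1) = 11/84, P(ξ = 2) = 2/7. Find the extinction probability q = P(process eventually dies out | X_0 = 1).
q = 1

Mean offspring μ = 0·7/12 + 1·11/84 + 2·2/7 = 59/84 ≤ 1. For μ ≤ 1 with offspring not concentrated at 1, the Galton-Watson process goes extinct almost surely, so q = 1.
(Algebraic check: The pgf is f(s) = 7/12 + 11/84·s + 2/7·s². The extinction probability q is the smallest fixed point of f in [0, 1]. Setting s = f(s):
  2/7·s² + (11/84 − 1)·s + 7/12 = 0
  2/7·s² − (7/12 + 2/7)·s + 7/12 = 0
which factors as (s − 1)·(2/7·s − 7/12) = 0, giving roots s = 1 and s = (7/12)/(2/7) = 49/24. Since 49/24 ≥ 1, the smallest root in [0, 1] is s = 1.)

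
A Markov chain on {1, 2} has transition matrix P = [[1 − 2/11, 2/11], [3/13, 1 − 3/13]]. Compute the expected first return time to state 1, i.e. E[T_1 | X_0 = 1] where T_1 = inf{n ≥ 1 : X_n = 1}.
E[T_1 | X_0 = 1] = 1/π_1 = 59/33

For an irreducible recurrent Markov chain with stationary distribution π, E[T_i | X_0 = i] = 1/π_i (Kac's formula). Here π_1 = (3/13)/(2/11 + 3/13) = (3/13)/(59/143) = 33/59, so E[T_1 | X_0 = 1] = 1/π_1 = (2/11 + 3/13)/(3/13) = (59/143)/(3/13) = 59/33.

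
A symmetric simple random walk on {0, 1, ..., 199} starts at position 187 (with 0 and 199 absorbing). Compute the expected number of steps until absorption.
E[τ | X_0 = 187] = 2244

Let v_k = E[τ | X_0 = k]. Boundary: v_0 = v_199 = 0. Recurrence: v_k = 1 + (v_{k-1} + v_{k+1})/2 for 1 ≤ k ≤ 198. The particular solution to v_k − (v_{k-1} + v_{k+1})/2 = 1 is v_k = −k^2. Adding homogeneous solution A + B k and matching boundaries gives v_k = k (199 − k). Substituting k = 187: v_187 = 187 · 12 = 2244.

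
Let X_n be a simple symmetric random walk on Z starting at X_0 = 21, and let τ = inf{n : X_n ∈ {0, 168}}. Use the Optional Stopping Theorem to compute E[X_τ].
E[X_τ] = 21

X_n is a martingale and τ is a bounded-mean stopping time (indeed τ is finite a.s. with bounded expectation since the walk is in a bounded region). By the OST, E[X_τ] = E[X_0] = 21. Equivalently: E[X_τ] = 168 · P(hit 168 first) + 0 · P(hit 0 first) = 168 · (21/168) = 21.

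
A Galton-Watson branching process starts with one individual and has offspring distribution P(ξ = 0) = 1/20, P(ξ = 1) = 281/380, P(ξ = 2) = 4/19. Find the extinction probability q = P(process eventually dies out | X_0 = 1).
q = 19/80

The pgf is f(s) = 1/20 + 281/380·s + 4/19·s². The extinction probability q is the smallest fixed point of f in [0, 1]. Setting s = f(s):
  4/19·s² + (281/380 − 1)·s + 1/20 = 0
  4/19·s² − (1/20 + 4/19)·s + 1/20 = 0
which factors as (s − 1)·(4/19·s − 1/20) = 0, giving roots s = 1 and s = (1/20)/(4/19) = 19/80.
Mean offspring μ = 281/380 + 2·4/19 = 441/380 > 1 (supercritical), so q < 1. The extinction probability is the smaller root: q = (1/20)/(4/19) = 19/80.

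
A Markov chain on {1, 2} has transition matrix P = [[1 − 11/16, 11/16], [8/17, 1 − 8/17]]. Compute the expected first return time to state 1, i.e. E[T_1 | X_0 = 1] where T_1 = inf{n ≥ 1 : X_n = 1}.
E[T_1 | X_0 = 1] = 1/π_1 = 315/128

For an irreducible recurrent Markov chain with stationary distribution π, E[T_i | X_0 = i] = 1/π_i (Kac's formula). Here π_1 = (8/17)/(11/16 + 8/17) = (8/17)/(315/272) = 128/315, so E[T_1 | X_0 = 1] = 1/π_1 = (11/16 + 8/17)/(8/17) = (315/272)/(8/17) = 315/128.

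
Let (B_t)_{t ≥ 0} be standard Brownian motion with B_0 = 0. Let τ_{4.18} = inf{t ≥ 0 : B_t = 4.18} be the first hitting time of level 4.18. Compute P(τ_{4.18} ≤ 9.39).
P(τ_{4.18} ≤ 9.39) = 2(1 − Φ(4.18/√9.39)) = 2(1 − Φ(1.3641)) ≈ 0.1725

By the reflection principle for standard BM, P(τ_b ≤ t) = 2 · P(B_t ≥ b). Since B_t ~ N(0, t), P(B_t ≥ 4.18) = 1 − Φ(4.18/√t) = 1 − Φ(4.18/√9.39) = 1 − Φ(1.3641) ≈ 0.08627. Doubling: P(τ_{4.18} ≤ 9.39) ≈ 2 · 0.08627 = 0.17254 ≈ 0.1725.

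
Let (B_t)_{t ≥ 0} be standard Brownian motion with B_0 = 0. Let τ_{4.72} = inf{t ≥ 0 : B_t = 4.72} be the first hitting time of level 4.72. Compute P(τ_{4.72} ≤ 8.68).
P(τ_{4.72} ≤ 8.68) = 2(1 − Φ(4.72/√8.68)) = 2(1 − Φ(1.6021)) ≈ 0.1091

By the reflection principle for standard BM, P(τ_b ≤ t) = 2 · P(B_t ≥ b). Since B_t ~ N(0, t), P(B_t ≥ 4.72) = 1 − Φ(4.72/√t) = 1 − Φ(4.72/√8.68) = 1 − Φ(1.6021) ≈ 0.05457. Doubling: P(τ_{4.72} ≤ 8.68) ≈ 2 · 0.05457 = 0.10914 ≈ 0.1091.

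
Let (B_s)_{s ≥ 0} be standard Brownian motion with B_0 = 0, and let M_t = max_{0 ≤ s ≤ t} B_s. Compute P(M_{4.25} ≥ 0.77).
P(M_{4.25} ≥ 0.77) = 2·P(B_{4.25} ≥ 0.77) = 2(1 − Φ(0.77/√4.25)) ≈ 0.7088

By the reflection principle for Brownian motion, P(M_t ≥ a) = 2 · P(B_t ≥ a) for a ≥ 0. Since B_t ~ N(0, t), P(B_t ≥ 0.77) = 1 − Φ(0.77/√t) = 1 − Φ(0.77/√4.25) = 1 − Φ(0.3735). So
  P(M_{4.25} ≥ 0.77) = 2(1 − Φ(0.3735)) ≈ 0.7088.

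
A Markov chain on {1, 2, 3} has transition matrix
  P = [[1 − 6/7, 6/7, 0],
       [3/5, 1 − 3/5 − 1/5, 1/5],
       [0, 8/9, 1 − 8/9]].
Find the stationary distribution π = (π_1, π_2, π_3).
π = (4/11, 40/77, 9/77)

This is a birth-death chain on three states, which satisfies detailed balance: π_1 · P_{12} = π_2 · P_{21} and π_2 · P_{23} = π_3 · P_{32}.
From π_1 · 6/7 = π_2 · 3/5: π_2/π_1 = (6/7)/(3/5) = 10/7.
From π_2 · 1/5 = π_3 · 8/9: π_3/π_2 = (1/5)/(8/9) = 9/40.
Take π_1 proportional to 1; then unnormalized π = (1, 10/7, 9/28). Normalize by dividing by the sum 11/4:
  π = (4/11, 40/77, 9/77).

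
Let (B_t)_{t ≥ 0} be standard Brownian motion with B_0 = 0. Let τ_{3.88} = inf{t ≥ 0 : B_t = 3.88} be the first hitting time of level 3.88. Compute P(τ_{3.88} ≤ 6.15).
P(τ_{3.88} ≤ 6.15) = 2(1 − Φ(3.88/√6.15)) = 2(1 − Φ(1.5646)) ≈ 0.1177

By the reflection principle for standard BM, P(τ_b ≤ t) = 2 · P(B_t ≥ b). Since B_t ~ N(0, t), P(B_t ≥ 3.88) = 1 − Φ(3.88/√t) = 1 − Φ(3.88/√6.15) = 1 − Φ(1.5646) ≈ 0.05884. Doubling: P(τ_{3.88} ≤ 6.15) ≈ 2 · 0.05884 = 0.11768 ≈ 0.1177.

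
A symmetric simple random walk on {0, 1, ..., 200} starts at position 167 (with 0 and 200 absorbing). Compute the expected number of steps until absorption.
E[τ | X_0 = 167] = 5511

Let v_k = E[τ | X_0 = k]. Boundary: v_0 = v_200 = 0. Recurrence: v_k = 1 + (v_{k-1} + v_{k+1})/2 for 1 ≤ k ≤ 199. The particular solution to v_k − (v_{k-1} + v_{k+1})/2 = 1 is v_k = −k^2. Adding homogeneous solution A + B k and matching boundaries gives v_k = k (200 − k). Substituting k = 167: v_167 = 167 · 33 = 5511.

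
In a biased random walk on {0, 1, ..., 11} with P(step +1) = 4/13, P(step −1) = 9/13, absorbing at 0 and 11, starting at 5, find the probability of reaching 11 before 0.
P(hit 11 before 0) = (1 − (9/4)^5) / (1 − (9/4)^11) = 47534080/6275373061

Let u_k denote P(reach 11 before 0 | start at k). Boundary: u_0 = 0, u_11 = 1. Recurrence: u_k = 4/13·u_{k+1} + 9/13·u_{k-1} for 1 ≤ k ≤ 10. Try u_k = A + B·r^k with r = q/p = (9/13)/(4/13) = 9/4. Substitution satisfies the recurrence; boundary conditions give:
  u_k = (1 − r^k) / (1 − r^N) = (1 − (9/4)^5) / (1 − (9/4)^11) = 47534080/6275373061.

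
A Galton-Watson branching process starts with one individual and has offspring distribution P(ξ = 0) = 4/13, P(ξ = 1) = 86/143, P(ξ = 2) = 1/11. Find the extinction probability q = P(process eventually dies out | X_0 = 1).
q = 1

Mean offspring μ = 0·4/13 + 1·86/143 + 2·1/11 = 112/143 ≤ 1. For μ ≤ 1 with offspring not concentrated at 1, the Galton-Watson process goes extinct almost surely, so q = 1.
(Algebraic check: The pgf is f(s) = 4/13 + 86/143·s + 1/11·s². The extinction probability q is the smallest fixed point of f in [0, 1]. Setting s = f(s):
  1/11·s² + (86/143 − 1)·s + 4/13 = 0
  1/11·s² − (4/13 + 1/11)·s + 4/13 = 0
which factors as (s − 1)·(1/11·s − 4/13) = 0, giving roots s = 1 and s = (4/13)/(1/11) = 44/13. Since 44/13 ≥ 1, the smallest root in [0, 1] is s = 1.)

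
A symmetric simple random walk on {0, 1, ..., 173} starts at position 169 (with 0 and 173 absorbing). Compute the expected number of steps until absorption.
E[τ | X_0 = 169] = 676

Let v_k = E[τ | X_0 = k]. Boundary: v_0 = v_173 = 0. Recurrence: v_k = 1 + (v_{k-1} + v_{k+1})/2 for 1 ≤ k ≤ 172. The particular solution to v_k − (v_{k-1} + v_{k+1})/2 = 1 is v_k = −k^2. Adding homogeneous solution A + B k and matching boundaries gives v_k = k (173 − k). Substituting k = 169: v_169 = 169 · 4 = 676.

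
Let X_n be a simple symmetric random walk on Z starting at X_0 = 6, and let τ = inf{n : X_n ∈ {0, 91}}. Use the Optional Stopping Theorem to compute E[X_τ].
E[X_τ] = 6

X_n is a martingale and τ is a bounded-mean stopping time (indeed τ is finite a.s. with bounded expectation since the walk is in a bounded region). By the OST, E[X_τ] = E[X_0] = 6. Equivalently: E[X_τ] = 91 · P(hit 91 first) + 0 · P(hit 0 first) = 91 · (6/91) = 6.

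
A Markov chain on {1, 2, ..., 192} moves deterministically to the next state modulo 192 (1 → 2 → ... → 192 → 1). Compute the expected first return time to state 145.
E[T_145 | X_0 = 145] = 192

The chain cycles deterministically, so starting at state 145 it returns in exactly 192 steps. Equivalently, the stationary distribution is uniform π_j = 1/192 for every state j, so by Kac's formula E[T_145] = 1/π_145 = 192.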